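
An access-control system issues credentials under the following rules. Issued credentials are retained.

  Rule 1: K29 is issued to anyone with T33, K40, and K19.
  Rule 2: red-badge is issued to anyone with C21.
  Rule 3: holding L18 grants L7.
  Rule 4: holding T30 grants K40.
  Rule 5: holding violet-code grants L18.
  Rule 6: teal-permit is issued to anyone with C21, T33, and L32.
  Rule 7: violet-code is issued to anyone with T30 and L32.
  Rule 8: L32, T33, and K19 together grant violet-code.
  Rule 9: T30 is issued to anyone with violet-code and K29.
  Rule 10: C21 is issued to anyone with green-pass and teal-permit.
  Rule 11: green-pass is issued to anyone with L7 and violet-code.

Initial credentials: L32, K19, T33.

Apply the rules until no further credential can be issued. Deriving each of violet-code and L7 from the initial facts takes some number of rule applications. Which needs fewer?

violet-code

violet-code: Holding L32, T33, and K19 grants violet-code (Rule 8). [1 rule application]
L7: Holding L32, T33, and K19 grants violet-code (Rule 8). Holding violet-code grants L18 (Rule 5). Holding L18 grants L7 (Rule 3). [3 rule applications]
violet-code needs fewer.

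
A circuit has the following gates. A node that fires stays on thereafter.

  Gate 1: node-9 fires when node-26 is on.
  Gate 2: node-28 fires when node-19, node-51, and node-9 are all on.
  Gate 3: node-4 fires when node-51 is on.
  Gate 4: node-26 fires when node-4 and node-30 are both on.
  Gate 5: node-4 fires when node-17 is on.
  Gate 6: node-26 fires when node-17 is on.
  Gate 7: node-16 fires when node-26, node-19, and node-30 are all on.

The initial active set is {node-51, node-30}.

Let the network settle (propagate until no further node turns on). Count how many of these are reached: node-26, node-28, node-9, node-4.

3

node-51 is on, so node-4 fires (Gate 3).
node-4 and node-30 are on, so node-26 fires (Gate 4).
Gate 1: node-26 on → node-9 on.
node-26: reached.
node-28 would need node-19, node-51, and node-9 (Gate 2), but node-19 never turns on.
node-9: reached.
node-4: reached.
Reached: node-26, node-9, and node-4 — 3 of the 4.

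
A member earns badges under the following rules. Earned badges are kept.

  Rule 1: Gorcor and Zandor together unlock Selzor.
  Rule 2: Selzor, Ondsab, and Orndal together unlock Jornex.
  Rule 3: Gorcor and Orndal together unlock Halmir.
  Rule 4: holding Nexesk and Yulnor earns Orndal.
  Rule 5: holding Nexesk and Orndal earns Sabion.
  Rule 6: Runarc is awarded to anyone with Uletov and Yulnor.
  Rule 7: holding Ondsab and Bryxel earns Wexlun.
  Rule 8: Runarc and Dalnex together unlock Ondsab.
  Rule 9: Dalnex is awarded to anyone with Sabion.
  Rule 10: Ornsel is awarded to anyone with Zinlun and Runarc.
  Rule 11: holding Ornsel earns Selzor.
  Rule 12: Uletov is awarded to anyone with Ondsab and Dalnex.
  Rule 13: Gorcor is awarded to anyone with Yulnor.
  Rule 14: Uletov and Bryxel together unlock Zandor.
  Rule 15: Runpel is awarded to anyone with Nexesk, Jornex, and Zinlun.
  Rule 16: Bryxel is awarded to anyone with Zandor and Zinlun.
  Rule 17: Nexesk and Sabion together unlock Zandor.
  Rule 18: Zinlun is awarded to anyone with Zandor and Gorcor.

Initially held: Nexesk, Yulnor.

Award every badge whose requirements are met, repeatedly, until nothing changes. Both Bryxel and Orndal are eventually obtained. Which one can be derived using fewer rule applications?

Orndal: With Nexesk and Yulnor, Orndal is earned (Rule 4). [1 rule application]
Bryxel: With Yulnor, Gorcor is earned (Rule 13). With Nexesk and Yulnor, Orndal is earned (Rule 4). With Nexesk and Orndal, Sabion is earned (Rule 5). With Nexesk and Sabion, Zandor is earned (Rule 17). With Zandor and Gorcor, Zinlun is earned (Rule 18). With Zandor and Zinlun, Bryxel is earned (Rule 16). [6 rule applications]
Orndal needs fewer.

Orndal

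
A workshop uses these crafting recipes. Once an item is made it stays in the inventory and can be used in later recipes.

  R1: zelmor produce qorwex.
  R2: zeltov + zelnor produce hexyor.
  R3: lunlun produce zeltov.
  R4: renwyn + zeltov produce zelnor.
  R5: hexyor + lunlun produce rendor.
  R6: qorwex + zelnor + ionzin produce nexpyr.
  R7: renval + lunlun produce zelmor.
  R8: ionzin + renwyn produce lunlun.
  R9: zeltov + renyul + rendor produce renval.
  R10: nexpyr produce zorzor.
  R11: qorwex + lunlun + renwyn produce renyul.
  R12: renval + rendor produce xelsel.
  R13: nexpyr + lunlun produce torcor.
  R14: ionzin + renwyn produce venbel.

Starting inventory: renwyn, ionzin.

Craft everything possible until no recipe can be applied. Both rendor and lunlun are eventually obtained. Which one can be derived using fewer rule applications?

lunlun: ionzin + renwyn → lunlun (R8). [1 rule application]
rendor: Using R8, ionzin and renwyn make lunlun. Using R3, lunlun makes zeltov. renwyn + zeltov → zelnor (R4). zeltov + zelnor → hexyor (R2). hexyor + lunlun → rendor (R5). [5 rule applications]
lunlun needs fewer.

lunlun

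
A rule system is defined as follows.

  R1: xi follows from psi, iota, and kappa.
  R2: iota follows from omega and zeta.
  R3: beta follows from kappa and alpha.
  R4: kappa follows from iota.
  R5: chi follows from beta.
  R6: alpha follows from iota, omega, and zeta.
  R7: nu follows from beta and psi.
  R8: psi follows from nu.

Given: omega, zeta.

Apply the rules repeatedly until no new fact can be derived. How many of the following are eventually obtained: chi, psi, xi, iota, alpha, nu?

3

From omega and zeta, R2 gives iota.
From iota, omega, and zeta, R6 gives alpha.
From iota, R4 gives kappa.
kappa and alpha hold, so beta follows (R3).
beta holds, so chi follows (R5).
chi: reached.
psi would need nu (R8), but nu is never established.
xi would need psi, iota, and kappa (R1), but psi is never established.
iota: reached.
alpha: reached.
nu would need beta and psi (R7), but psi is never established.
Reached: chi, iota, and alpha — 3 of the 6.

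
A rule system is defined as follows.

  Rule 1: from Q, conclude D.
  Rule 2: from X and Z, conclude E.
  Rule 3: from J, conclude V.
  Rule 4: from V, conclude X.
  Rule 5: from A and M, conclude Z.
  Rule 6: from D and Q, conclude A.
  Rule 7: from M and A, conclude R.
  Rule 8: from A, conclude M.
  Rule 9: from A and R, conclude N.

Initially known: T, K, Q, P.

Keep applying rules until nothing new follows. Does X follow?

No

X would need V (Rule 4), but V is never established.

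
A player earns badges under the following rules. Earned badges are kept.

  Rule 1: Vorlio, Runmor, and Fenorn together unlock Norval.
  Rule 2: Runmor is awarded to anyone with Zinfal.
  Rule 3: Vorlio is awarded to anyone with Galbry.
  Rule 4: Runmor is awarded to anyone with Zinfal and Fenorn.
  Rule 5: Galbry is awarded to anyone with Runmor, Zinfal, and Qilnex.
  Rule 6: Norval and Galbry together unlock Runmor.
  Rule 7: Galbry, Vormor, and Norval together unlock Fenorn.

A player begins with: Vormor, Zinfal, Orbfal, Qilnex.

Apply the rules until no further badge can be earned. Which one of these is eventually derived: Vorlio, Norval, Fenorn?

Vorlio

With Zinfal, Runmor is earned (Rule 2).
With Runmor, Zinfal, and Qilnex, Galbry is earned (Rule 5).
With Galbry, Vorlio is earned (Rule 3).
Norval would need Vorlio, Runmor, and Fenorn (Rule 1), but Fenorn is never earned. Fenorn would need Galbry, Vormor, and Norval (Rule 7), but Norval is never earned.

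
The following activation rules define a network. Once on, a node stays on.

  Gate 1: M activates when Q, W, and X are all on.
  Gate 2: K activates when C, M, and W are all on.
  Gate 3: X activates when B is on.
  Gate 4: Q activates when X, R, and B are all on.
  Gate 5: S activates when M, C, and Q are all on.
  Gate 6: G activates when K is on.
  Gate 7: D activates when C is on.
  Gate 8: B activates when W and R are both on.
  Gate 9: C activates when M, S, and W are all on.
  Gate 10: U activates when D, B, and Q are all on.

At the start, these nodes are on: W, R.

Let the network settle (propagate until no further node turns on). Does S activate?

S would need M, C, and Q (Gate 5), but C never turns on.

No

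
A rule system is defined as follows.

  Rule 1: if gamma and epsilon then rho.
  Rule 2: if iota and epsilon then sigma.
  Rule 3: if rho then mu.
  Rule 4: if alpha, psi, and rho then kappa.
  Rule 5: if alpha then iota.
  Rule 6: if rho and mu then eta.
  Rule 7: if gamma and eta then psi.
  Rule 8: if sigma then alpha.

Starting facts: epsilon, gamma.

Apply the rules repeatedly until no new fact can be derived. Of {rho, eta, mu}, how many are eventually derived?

From gamma and epsilon, Rule 1 gives rho.
From rho, Rule 3 gives mu.
rho and mu hold, so eta follows (Rule 6).
rho: reached.
eta: reached.
mu: reached.
All 3 are reached.

3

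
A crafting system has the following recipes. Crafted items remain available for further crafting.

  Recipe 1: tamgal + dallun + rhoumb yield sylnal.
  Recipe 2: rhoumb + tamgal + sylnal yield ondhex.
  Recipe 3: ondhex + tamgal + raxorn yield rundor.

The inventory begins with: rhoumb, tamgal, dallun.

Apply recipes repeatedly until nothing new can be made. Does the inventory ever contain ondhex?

Yes

tamgal + dallun + rhoumb → sylnal (Recipe 1).
Using Recipe 2, rhoumb, tamgal, and sylnal make ondhex.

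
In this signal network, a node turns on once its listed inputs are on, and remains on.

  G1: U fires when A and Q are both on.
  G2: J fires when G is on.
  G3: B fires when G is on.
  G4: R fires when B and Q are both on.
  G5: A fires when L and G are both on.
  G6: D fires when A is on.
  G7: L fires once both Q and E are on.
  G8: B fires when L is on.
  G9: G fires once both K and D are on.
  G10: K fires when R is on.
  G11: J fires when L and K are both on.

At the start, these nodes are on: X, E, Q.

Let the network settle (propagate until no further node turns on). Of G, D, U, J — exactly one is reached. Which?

J

G7: Q and E on → L on.
L is on, so B fires (G8).
B and Q are on, so R fires (G4).
R is on, so K fires (G10).
G11: L and K on → J on.
U would need A and Q (G1), but A never turns on. G would need K and D (G9), but D never turns on. D would need A (G6), but A never turns on.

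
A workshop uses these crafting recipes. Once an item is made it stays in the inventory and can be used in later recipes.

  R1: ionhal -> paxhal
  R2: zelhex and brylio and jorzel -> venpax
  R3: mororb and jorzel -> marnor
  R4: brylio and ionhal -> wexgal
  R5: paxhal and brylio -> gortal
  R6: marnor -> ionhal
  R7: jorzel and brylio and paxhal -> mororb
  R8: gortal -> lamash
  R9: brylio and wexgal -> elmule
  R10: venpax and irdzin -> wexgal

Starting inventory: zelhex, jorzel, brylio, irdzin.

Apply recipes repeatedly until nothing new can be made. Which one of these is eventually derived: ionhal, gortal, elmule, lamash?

zelhex and brylio and jorzel -> venpax (R2).
Using R10, venpax and irdzin make wexgal.
brylio and wexgal -> elmule (R9).
ionhal would need marnor (R6), but marnor is never obtained. lamash would need gortal (R8), but gortal is never obtained. gortal would need paxhal and brylio (R5), but paxhal is never obtained.

elmule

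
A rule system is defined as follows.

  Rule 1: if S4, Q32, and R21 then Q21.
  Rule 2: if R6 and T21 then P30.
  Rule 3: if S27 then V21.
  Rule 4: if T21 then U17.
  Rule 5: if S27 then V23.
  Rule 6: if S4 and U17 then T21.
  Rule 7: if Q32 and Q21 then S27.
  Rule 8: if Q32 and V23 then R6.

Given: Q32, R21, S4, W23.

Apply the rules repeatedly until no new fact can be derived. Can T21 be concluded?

T21 would need S4 and U17 (Rule 6), but U17 is never established.

No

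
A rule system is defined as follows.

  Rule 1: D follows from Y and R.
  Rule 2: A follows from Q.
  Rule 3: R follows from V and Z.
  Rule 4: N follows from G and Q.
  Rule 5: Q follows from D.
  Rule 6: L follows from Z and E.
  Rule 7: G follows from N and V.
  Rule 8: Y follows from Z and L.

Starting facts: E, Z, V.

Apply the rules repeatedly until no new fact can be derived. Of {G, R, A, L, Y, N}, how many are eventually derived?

4

Z and E hold, so L follows (Rule 6).
From V and Z, Rule 3 gives R.
From Z and L, Rule 8 gives Y.
Y and R hold, so D follows (Rule 1).
D holds, so Q follows (Rule 5).
Q holds, so A follows (Rule 2).
G would need N and V (Rule 7), but N is never established.
R: reached.
A: reached.
L: reached.
Y: reached.
N would need G and Q (Rule 4), but G is never established.
Reached: R, A, L, and Y — 4 of the 6.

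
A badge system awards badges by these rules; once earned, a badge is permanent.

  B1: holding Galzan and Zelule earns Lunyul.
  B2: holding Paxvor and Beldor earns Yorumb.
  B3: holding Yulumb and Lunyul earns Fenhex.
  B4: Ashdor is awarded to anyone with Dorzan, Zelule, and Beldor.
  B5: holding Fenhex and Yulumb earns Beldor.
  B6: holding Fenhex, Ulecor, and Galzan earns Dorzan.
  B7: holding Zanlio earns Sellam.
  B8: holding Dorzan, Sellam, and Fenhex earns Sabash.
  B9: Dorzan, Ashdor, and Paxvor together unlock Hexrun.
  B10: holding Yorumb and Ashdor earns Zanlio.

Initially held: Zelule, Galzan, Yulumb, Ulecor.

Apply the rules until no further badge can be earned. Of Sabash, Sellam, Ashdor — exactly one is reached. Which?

With Galzan and Zelule, Lunyul is earned (B1).
With Yulumb and Lunyul, Fenhex is earned (B3).
With Fenhex, Ulecor, and Galzan, Dorzan is earned (B6).
With Fenhex and Yulumb, Beldor is earned (B5).
With Dorzan, Zelule, and Beldor, Ashdor is earned (B4).
Sellam would need Zanlio (B7), but Zanlio is never earned. Sabash would need Dorzan, Sellam, and Fenhex (B8), but Sellam is never earned.

Ashdor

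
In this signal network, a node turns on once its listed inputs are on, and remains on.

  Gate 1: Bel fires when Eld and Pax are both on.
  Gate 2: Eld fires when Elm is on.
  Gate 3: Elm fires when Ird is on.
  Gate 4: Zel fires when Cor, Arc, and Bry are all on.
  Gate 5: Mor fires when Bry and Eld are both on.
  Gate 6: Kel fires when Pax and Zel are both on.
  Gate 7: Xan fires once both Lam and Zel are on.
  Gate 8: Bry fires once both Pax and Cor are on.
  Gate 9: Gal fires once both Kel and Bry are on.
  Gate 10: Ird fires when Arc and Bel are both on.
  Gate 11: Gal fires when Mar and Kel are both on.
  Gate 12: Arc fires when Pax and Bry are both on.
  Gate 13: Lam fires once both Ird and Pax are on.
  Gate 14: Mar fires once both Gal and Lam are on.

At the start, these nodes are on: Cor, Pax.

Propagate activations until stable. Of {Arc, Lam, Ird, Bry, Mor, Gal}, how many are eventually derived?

Pax and Cor are on, so Bry fires (Gate 8).
Pax and Bry are on, so Arc fires (Gate 12).
Gate 4: Cor, Arc, and Bry on → Zel on.
Gate 6: Pax and Zel on → Kel on.
Kel and Bry are on, so Gal fires (Gate 9).
Arc: reached.
Lam would need Ird and Pax (Gate 13), but Ird never turns on.
Ird would need Arc and Bel (Gate 10), but Bel never turns on.
Bry: reached.
Mor would need Bry and Eld (Gate 5), but Eld never turns on.
Gal: reached.
Reached: Arc, Bry, and Gal — 3 of the 6.

3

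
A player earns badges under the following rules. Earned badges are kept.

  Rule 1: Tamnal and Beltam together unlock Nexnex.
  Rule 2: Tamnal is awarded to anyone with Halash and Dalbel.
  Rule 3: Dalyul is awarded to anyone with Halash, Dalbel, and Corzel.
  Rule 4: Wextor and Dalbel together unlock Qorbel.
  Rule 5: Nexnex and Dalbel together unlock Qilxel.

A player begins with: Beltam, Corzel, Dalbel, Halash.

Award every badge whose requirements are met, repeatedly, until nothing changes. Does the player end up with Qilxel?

With Halash and Dalbel, Tamnal is earned (Rule 2).
With Tamnal and Beltam, Nexnex is earned (Rule 1).
With Nexnex and Dalbel, Qilxel is earned (Rule 5).

Yes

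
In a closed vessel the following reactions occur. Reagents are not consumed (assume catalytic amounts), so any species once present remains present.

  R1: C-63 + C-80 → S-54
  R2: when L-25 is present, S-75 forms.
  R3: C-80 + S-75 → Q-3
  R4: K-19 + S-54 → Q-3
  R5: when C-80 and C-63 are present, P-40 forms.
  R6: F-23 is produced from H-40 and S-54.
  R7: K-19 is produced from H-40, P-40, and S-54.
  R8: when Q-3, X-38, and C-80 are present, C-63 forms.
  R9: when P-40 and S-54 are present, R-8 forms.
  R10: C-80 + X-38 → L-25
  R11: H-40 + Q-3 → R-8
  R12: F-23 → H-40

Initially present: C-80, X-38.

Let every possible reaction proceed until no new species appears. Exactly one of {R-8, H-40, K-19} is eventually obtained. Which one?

R-8

C-80 and X-38 present → L-25 forms (R10).
L-25 present → S-75 forms (R2).
C-80 and S-75 present → Q-3 forms (R3).
Q-3, X-38, and C-80 present → C-63 forms (R8).
C-80 and C-63 present → P-40 forms (R5).
C-63 and C-80 present → S-54 forms (R1).
P-40 and S-54 present → R-8 forms (R9).
K-19 would need H-40, P-40, and S-54 (R7), but H-40 never forms. H-40 would need F-23 (R12), but F-23 never forms.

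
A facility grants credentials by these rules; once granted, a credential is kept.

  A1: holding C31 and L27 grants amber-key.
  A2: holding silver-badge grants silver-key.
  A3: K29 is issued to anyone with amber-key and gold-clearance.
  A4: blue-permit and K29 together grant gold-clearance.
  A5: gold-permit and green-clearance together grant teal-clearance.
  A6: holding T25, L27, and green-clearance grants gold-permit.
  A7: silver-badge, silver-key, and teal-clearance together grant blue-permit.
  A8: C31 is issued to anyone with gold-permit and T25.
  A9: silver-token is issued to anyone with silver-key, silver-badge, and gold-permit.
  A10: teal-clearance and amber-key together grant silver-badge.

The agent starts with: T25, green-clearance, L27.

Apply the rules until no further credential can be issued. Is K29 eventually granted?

No

K29 would need amber-key and gold-clearance (A3), but gold-clearance is never granted.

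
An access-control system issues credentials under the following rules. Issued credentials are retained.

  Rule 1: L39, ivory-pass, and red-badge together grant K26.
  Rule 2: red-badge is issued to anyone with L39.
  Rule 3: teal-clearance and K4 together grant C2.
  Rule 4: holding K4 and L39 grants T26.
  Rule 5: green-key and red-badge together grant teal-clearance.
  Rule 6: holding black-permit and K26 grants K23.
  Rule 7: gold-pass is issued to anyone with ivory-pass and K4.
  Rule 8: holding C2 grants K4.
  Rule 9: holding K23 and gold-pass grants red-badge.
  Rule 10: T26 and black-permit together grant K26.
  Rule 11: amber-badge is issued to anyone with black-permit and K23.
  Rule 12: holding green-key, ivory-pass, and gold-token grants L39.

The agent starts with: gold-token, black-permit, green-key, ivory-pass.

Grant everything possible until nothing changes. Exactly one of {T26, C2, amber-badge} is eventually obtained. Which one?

Holding green-key, ivory-pass, and gold-token grants L39 (Rule 12).
Holding L39 grants red-badge (Rule 2).
Holding L39, ivory-pass, and red-badge grants K26 (Rule 1).
Holding black-permit and K26 grants K23 (Rule 6).
Holding black-permit and K23 grants amber-badge (Rule 11).
C2 would need teal-clearance and K4 (Rule 3), but K4 is never granted. T26 would need K4 and L39 (Rule 4), but K4 is never granted.

amber-badge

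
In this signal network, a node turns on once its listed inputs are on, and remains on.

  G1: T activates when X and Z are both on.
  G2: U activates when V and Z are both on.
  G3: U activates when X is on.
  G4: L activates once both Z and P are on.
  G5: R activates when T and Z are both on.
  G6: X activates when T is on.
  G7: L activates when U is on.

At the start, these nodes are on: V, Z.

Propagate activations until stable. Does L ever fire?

V and Z are on, so U activates (G2).
U is on, so L activates (G7).

Yes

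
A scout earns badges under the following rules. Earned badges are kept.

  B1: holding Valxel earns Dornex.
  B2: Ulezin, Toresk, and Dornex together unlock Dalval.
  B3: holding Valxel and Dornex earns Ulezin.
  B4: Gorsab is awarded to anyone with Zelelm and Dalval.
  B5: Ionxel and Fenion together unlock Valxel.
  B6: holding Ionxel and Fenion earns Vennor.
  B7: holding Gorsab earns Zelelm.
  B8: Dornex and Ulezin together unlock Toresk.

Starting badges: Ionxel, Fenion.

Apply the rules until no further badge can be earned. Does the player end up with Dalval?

With Ionxel and Fenion, Valxel is earned (B5).
With Valxel, Dornex is earned (B1).
With Valxel and Dornex, Ulezin is earned (B3).
With Dornex and Ulezin, Toresk is earned (B8).
With Ulezin, Toresk, and Dornex, Dalval is earned (B2).

Yes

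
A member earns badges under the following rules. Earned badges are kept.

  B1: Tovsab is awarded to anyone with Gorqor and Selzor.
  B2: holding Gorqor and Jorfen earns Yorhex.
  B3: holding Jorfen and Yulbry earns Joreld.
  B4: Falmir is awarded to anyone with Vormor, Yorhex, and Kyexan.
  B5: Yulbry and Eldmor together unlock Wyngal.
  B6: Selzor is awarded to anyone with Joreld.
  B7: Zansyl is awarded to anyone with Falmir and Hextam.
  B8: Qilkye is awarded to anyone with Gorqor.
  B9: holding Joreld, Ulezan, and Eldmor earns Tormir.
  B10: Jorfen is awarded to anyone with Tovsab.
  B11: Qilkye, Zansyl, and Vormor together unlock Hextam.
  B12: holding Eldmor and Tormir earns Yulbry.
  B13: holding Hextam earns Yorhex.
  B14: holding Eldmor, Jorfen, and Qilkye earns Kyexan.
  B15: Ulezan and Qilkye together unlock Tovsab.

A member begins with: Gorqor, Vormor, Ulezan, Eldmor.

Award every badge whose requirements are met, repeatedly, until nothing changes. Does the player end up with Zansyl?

No

Zansyl would need Falmir and Hextam (B7), but Hextam is never earned.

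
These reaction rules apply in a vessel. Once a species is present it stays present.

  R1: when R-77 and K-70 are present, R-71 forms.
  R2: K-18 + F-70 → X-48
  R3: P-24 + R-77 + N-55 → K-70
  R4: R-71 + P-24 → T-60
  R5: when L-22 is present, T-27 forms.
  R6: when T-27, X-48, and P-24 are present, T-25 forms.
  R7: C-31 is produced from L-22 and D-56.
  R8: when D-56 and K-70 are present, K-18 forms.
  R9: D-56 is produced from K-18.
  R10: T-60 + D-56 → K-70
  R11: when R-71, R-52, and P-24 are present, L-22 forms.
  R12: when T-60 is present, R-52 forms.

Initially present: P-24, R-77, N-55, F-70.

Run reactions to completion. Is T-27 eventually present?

P-24, R-77, and N-55 present → K-70 forms (R3).
R-77 and K-70 present → R-71 forms (R1).
R-71 and P-24 present → T-60 forms (R4).
T-60 present → R-52 forms (R12).
R-71, R-52, and P-24 present → L-22 forms (R11).
L-22 present → T-27 forms (R5).

Yes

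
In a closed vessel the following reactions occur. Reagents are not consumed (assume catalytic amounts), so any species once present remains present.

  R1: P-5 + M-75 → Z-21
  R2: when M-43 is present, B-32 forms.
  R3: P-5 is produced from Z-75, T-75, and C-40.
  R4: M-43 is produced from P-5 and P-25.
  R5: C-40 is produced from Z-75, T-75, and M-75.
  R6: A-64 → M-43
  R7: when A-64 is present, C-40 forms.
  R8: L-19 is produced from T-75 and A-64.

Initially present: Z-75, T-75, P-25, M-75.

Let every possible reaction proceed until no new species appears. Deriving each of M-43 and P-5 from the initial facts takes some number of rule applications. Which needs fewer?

P-5: Z-75, T-75, and M-75 present → C-40 forms (R5). Z-75, T-75, and C-40 present → P-5 forms (R3). [2 rule applications]
M-43: Z-75, T-75, and M-75 present → C-40 forms (R5). Z-75, T-75, and C-40 present → P-5 forms (R3). P-5 and P-25 present → M-43 forms (R4). [3 rule applications]
P-5 needs fewer.

P-5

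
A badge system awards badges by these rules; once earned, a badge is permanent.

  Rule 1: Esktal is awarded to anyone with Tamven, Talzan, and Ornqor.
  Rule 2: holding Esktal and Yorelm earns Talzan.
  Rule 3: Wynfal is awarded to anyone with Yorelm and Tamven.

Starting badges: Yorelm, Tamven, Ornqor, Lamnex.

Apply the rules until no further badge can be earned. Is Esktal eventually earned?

Esktal would need Tamven, Talzan, and Ornqor (Rule 1), but Talzan is never earned.

No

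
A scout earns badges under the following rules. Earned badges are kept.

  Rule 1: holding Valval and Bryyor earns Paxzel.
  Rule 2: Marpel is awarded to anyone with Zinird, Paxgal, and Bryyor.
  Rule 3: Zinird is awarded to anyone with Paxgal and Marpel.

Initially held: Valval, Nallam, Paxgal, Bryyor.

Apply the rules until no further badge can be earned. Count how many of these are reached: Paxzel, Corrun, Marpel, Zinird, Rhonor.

With Valval and Bryyor, Paxzel is earned (Rule 1).
Paxzel: reached.
No rule produces Corrun, and it is not given.
Marpel would need Zinird, Paxgal, and Bryyor (Rule 2), but Zinird is never earned.
Zinird would need Paxgal and Marpel (Rule 3), but Marpel is never earned.
No rule produces Rhonor, and it is not given.
Reached: Paxzel — 1 of the 5.

1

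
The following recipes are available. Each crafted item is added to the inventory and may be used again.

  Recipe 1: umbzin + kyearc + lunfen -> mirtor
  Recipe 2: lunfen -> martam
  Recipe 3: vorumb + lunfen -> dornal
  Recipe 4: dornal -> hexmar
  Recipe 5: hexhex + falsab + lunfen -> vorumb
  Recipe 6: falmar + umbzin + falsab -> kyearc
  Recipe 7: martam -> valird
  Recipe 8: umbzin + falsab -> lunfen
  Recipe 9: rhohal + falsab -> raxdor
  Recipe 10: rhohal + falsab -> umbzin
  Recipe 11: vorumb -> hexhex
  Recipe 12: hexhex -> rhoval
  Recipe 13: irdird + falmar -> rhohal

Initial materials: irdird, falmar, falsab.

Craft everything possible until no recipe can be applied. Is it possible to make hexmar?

No

hexmar would need dornal (Recipe 4), but dornal is never obtained.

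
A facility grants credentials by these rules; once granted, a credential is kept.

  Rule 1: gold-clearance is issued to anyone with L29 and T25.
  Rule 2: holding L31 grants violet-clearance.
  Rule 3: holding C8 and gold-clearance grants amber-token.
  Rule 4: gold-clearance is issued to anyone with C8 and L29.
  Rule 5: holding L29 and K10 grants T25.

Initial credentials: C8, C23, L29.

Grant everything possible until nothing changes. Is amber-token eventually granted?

Yes

Holding C8 and L29 grants gold-clearance (Rule 4).
Holding C8 and gold-clearance grants amber-token (Rule 3).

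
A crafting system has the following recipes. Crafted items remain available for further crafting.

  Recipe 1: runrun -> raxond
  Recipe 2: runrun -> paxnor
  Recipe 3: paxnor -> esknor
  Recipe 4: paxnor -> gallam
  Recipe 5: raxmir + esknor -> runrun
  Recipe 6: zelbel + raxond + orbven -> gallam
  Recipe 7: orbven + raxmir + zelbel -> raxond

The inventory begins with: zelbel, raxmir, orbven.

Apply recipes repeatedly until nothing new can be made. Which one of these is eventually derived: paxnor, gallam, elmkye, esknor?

gallam

Using Recipe 7, orbven, raxmir, and zelbel make raxond.
zelbel + raxond + orbven -> gallam (Recipe 6).
esknor would need paxnor (Recipe 3), but paxnor is never obtained. No rule produces elmkye, and it is not given. paxnor would need runrun (Recipe 2), but runrun is never obtained.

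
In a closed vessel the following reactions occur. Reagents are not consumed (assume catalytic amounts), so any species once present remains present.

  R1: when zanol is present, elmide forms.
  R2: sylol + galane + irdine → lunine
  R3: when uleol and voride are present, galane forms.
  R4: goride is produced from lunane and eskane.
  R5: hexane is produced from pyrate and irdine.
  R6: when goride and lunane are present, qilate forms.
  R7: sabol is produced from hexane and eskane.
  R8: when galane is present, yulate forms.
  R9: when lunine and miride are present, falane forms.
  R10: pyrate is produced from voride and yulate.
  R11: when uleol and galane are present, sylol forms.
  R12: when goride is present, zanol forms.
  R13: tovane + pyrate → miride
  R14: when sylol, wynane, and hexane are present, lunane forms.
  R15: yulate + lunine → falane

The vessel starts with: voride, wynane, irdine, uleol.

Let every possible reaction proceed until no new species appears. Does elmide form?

No

elmide would need zanol (R1), but zanol never forms.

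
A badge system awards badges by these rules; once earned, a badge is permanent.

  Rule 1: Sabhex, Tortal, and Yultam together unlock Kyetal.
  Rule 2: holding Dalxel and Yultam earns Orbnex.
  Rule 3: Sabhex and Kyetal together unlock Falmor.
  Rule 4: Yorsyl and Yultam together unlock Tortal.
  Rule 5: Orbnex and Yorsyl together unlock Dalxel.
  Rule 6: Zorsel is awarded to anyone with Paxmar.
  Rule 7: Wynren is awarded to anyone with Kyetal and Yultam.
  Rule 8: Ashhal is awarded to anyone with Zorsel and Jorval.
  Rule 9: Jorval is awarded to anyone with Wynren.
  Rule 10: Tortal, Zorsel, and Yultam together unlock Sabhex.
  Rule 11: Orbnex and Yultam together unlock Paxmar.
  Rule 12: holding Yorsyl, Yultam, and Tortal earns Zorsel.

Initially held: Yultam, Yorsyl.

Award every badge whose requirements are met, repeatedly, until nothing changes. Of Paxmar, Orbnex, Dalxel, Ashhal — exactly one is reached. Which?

Ashhal

With Yorsyl and Yultam, Tortal is earned (Rule 4).
With Yorsyl, Yultam, and Tortal, Zorsel is earned (Rule 12).
With Tortal, Zorsel, and Yultam, Sabhex is earned (Rule 10).
With Sabhex, Tortal, and Yultam, Kyetal is earned (Rule 1).
With Kyetal and Yultam, Wynren is earned (Rule 7).
With Wynren, Jorval is earned (Rule 9).
With Zorsel and Jorval, Ashhal is earned (Rule 8).
Paxmar would need Orbnex and Yultam (Rule 11), but Orbnex is never earned. Orbnex would need Dalxel and Yultam (Rule 2), but Dalxel is never earned. Dalxel would need Orbnex and Yorsyl (Rule 5), but Orbnex is never earned.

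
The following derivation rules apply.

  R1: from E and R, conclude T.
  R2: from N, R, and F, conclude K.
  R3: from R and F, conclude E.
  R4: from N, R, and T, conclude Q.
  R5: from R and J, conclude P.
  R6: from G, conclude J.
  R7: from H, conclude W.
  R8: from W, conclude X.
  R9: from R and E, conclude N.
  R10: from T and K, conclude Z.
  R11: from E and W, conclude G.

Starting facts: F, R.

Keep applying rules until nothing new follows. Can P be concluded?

P would need R and J (R5), but J is never established.

No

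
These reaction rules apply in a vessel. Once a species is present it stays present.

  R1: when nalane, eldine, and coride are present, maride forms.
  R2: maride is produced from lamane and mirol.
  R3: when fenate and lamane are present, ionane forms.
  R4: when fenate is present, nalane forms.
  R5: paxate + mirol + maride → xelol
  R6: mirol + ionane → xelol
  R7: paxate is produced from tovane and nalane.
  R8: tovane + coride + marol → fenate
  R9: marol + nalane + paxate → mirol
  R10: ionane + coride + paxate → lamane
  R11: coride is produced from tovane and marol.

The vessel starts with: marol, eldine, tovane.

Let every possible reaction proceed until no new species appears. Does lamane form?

lamane would need ionane, coride, and paxate (R10), but ionane never forms.

No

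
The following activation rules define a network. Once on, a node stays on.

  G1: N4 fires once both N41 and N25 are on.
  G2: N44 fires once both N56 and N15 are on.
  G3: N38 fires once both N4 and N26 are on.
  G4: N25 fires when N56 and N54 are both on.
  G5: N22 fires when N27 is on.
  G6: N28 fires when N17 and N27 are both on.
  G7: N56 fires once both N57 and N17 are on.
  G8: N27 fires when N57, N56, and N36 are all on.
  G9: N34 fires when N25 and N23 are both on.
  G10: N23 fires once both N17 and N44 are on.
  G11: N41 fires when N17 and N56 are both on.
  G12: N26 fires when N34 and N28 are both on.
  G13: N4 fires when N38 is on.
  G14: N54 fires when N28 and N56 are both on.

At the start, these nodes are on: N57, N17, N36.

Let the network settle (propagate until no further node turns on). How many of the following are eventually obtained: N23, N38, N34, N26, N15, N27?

G7: N57 and N17 on → N56 on.
G8: N57, N56, and N36 on → N27 on.
N23 would need N17 and N44 (G10), but N44 never turns on.
N38 would need N4 and N26 (G3), but N26 never turns on.
N34 would need N25 and N23 (G9), but N23 never turns on.
N26 would need N34 and N28 (G12), but N34 never turns on.
No rule produces N15, and it is not given.
N27: reached.
Reached: N27 — 1 of the 6.

1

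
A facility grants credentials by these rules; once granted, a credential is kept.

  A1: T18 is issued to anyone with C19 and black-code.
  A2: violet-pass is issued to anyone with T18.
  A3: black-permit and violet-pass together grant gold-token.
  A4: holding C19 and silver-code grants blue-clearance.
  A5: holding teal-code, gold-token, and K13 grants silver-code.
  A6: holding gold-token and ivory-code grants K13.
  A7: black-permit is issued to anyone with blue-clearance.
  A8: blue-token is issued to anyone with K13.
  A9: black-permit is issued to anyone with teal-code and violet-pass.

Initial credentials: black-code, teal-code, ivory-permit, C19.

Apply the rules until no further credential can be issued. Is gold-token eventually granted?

Yes

Holding C19 and black-code grants T18 (A1).
Holding T18 grants violet-pass (A2).
Holding teal-code and violet-pass grants black-permit (A9).
Holding black-permit and violet-pass grants gold-token (A3).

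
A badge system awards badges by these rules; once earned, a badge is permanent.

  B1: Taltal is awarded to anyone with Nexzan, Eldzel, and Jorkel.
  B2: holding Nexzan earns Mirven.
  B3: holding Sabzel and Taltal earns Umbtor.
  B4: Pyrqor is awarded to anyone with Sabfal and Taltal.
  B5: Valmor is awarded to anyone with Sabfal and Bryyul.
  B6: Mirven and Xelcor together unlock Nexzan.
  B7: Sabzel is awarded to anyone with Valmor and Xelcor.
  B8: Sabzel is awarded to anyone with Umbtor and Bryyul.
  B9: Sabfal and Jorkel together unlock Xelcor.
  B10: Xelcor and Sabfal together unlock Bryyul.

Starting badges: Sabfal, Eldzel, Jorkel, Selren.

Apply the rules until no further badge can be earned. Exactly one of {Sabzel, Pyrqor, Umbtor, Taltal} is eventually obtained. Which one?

With Sabfal and Jorkel, Xelcor is earned (B9).
With Xelcor and Sabfal, Bryyul is earned (B10).
With Sabfal and Bryyul, Valmor is earned (B5).
With Valmor and Xelcor, Sabzel is earned (B7).
Pyrqor would need Sabfal and Taltal (B4), but Taltal is never earned. Taltal would need Nexzan, Eldzel, and Jorkel (B1), but Nexzan is never earned. Umbtor would need Sabzel and Taltal (B3), but Taltal is never earned.

Sabzel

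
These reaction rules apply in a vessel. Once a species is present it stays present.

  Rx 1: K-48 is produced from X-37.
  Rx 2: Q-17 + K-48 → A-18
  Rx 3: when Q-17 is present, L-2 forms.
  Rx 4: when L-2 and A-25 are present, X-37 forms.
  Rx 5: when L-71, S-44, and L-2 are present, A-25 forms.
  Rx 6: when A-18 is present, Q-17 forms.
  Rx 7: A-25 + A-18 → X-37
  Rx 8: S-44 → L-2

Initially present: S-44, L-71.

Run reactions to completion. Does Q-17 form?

Q-17 would need A-18 (Rx 6), but A-18 never forms.

No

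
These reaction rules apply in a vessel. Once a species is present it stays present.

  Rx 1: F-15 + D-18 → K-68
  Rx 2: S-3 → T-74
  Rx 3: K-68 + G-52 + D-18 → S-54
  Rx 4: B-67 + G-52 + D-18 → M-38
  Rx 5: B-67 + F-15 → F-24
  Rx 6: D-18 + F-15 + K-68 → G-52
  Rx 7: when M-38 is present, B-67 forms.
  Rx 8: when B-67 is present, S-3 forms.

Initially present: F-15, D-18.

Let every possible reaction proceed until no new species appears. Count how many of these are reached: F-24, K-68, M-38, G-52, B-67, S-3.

F-15 and D-18 present → K-68 forms (Rx 1).
D-18, F-15, and K-68 present → G-52 forms (Rx 6).
F-24 would need B-67 and F-15 (Rx 5), but B-67 never forms.
K-68: reached.
M-38 would need B-67, G-52, and D-18 (Rx 4), but B-67 never forms.
G-52: reached.
B-67 would need M-38 (Rx 7), but M-38 never forms.
S-3 would need B-67 (Rx 8), but B-67 never forms.
Reached: K-68 and G-52 — 2 of the 6.

2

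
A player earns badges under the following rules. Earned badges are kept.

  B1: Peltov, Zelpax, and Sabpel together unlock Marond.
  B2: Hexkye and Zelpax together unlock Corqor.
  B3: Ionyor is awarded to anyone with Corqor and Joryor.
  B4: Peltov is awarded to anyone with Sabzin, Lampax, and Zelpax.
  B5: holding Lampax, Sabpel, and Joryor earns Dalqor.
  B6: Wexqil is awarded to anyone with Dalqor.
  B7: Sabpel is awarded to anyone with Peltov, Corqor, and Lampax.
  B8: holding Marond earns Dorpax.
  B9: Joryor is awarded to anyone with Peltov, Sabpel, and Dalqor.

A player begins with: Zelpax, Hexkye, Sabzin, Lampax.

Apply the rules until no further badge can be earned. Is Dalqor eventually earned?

No

Dalqor would need Lampax, Sabpel, and Joryor (B5), but Joryor is never earned.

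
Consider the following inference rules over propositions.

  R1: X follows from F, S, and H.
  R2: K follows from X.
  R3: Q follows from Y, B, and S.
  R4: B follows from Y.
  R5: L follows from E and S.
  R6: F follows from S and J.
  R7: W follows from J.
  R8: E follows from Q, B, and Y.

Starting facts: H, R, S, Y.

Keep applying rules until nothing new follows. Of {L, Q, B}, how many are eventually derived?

From Y, R4 gives B.
From Y, B, and S, R3 gives Q.
From Q, B, and Y, R8 gives E.
From E and S, R5 gives L.
L: reached.
Q: reached.
B: reached.
All 3 are reached.

3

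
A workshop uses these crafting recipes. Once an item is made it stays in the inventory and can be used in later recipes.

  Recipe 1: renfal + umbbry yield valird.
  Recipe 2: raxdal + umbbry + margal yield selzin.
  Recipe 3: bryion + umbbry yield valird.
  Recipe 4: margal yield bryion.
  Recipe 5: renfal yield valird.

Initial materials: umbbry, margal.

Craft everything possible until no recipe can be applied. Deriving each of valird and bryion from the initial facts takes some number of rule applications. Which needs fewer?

bryion

bryion: margal → bryion (Recipe 4). [1 rule application]
valird: Using Recipe 4, margal makes bryion. bryion + umbbry → valird (Recipe 3). [2 rule applications]
bryion needs fewer.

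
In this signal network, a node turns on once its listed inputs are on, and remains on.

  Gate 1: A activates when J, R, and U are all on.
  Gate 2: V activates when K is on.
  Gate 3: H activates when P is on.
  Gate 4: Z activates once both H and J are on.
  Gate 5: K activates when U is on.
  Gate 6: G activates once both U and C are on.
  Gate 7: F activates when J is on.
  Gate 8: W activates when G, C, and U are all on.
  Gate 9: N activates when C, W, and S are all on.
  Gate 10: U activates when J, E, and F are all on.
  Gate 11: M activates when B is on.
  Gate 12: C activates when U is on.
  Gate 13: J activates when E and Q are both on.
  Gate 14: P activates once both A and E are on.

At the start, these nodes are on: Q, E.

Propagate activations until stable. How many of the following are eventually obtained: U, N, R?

E and Q are on, so J activates (Gate 13).
J is on, so F activates (Gate 7).
Gate 10: J, E, and F on → U on.
U: reached.
N would need C, W, and S (Gate 9), but S never turns on.
No rule produces R, and it is not given.
Reached: U — 1 of the 3.

1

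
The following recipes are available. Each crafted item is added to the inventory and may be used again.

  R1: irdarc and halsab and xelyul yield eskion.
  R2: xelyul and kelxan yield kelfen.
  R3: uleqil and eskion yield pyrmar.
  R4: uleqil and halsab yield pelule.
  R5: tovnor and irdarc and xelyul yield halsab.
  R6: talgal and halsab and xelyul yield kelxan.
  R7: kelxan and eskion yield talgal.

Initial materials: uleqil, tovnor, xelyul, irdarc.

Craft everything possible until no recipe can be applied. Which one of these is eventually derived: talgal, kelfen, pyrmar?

pyrmar

tovnor and irdarc and xelyul → halsab (R5).
irdarc and halsab and xelyul → eskion (R1).
Using R3, uleqil and eskion make pyrmar.
kelfen would need xelyul and kelxan (R2), but kelxan is never obtained. talgal would need kelxan and eskion (R7), but kelxan is never obtained.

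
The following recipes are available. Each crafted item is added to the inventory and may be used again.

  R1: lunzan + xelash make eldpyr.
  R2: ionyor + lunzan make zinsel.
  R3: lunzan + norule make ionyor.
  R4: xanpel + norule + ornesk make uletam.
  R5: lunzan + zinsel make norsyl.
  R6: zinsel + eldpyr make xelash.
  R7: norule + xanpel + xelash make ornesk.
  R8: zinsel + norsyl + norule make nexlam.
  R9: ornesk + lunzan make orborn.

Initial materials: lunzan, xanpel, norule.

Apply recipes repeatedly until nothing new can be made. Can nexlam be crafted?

Yes

Using R3, lunzan and norule make ionyor.
ionyor + lunzan → zinsel (R2).
Using R5, lunzan and zinsel make norsyl.
Using R8, zinsel, norsyl, and norule make nexlam.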